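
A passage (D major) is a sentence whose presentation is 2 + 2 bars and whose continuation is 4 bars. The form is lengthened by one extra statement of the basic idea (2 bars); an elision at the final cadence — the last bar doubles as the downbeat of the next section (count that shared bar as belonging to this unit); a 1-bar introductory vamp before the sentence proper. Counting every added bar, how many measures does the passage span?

Basic sentence: 2 + 2 + 4 = 8 bars.
8 (basic form) + 2 (extra statement) + 1 (introduction) = 11.
The elision shares a bar with the next section but does not change this unit's count.

11 measures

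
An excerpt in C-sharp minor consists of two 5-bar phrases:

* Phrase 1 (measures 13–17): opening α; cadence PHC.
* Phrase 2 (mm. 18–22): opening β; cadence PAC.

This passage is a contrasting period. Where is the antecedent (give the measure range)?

measures 13–17

The antecedent is the phrase ending with the weaker cadence (Phrygian half cadence, phrase 1) and the consequent the one ending more conclusively (perfect authentic cadence, phrase 2); the antecedent is mm. 13–17.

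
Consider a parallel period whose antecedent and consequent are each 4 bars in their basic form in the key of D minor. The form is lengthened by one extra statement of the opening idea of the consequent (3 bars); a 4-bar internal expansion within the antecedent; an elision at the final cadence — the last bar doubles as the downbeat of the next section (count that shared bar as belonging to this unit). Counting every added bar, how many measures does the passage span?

Basic parallel period: 4 + 4 = 8 bars.
8 (basic form) + 3 (extra statement) + 4 (internal expansion) = 15.
The elision shares a bar with the next section but does not change this unit's count.

15 measures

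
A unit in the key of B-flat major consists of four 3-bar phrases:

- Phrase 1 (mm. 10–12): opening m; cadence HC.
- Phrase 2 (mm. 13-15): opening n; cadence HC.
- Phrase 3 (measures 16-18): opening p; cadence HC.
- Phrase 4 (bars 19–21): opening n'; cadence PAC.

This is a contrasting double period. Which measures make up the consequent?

measures 16–21

In a double period the first pair of phrases (ending half cadence) is the large antecedent and the second pair (ending perfect authentic cadence) is the large consequent; the consequent is measures 16–21.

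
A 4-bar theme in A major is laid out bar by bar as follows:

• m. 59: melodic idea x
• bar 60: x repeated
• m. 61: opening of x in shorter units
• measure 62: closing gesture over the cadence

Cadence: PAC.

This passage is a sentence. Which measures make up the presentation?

measures 59–60

The presentation of a sentence is the basic idea (m. 59) plus its repetition (measure 60); the presentation is therefore mm. 59-60.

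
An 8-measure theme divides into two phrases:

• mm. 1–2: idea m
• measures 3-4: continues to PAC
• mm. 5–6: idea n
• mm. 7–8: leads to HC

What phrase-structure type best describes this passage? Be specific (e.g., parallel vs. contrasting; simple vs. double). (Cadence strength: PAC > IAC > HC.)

phrase group

The second phrase closes with a half cadence, which is not stronger than the first phrase's perfect authentic cadence; without a weak→strong cadential pair there is no antecedent–consequent relationship, so this is a phrase group rather than a period.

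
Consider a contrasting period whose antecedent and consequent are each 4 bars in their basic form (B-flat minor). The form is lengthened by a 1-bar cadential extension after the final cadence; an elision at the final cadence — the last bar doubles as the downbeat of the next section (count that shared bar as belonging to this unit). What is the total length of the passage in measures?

Basic contrasting period: 4 + 4 = 8 bars.
8 (basic form) + 1 (cadential extension) = 9.
The elision shares a bar with the next section but does not change this unit's count.

9 measures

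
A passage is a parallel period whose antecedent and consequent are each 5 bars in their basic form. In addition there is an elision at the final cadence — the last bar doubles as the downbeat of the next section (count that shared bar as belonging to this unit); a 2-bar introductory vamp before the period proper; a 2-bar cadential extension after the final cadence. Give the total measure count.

Basic parallel period: 5 + 5 = 10 bars.
10 (basic form) + 2 (introduction) + 2 (cadential extension) = 14.
The elision shares a bar with the next section but does not change this unit's count.

14 measures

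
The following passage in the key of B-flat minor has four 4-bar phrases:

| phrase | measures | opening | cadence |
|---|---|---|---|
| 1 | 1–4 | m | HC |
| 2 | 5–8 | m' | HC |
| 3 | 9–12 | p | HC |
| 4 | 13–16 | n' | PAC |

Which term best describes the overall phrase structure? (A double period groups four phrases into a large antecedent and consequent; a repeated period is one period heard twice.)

Four phrases in two halves: the first half (bars 1–8) ends with a half cadence, the second (bars 9–16) with a perfect authentic cadence — a large antecedent–consequent pair, i.e. a double period.
Phrase 3 begins with different material from phrase 1, making it contrasting.

contrasting double period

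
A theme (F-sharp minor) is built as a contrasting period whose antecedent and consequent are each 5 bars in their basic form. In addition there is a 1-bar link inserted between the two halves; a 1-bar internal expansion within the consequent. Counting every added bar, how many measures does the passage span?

Basic contrasting period: 5 + 5 = 10 bars.
10 (basic form) + 1 (link) + 1 (internal expansion) = 12.

12 measures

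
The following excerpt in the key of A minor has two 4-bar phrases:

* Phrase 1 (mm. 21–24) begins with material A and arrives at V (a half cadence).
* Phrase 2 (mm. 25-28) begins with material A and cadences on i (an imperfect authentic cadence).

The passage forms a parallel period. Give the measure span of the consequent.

measures 25–28

The antecedent is the phrase ending with the weaker cadence (half cadence, phrase 1) and the consequent the one ending more conclusively (imperfect authentic cadence, phrase 2); the consequent is bars 25-28.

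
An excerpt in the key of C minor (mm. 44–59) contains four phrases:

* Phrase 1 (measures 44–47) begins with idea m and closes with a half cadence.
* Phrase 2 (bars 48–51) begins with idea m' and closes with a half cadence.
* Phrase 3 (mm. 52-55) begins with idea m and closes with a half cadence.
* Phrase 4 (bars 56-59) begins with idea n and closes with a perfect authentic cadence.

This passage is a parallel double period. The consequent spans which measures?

measures 52–59

In a double period the four phrases pair into a large antecedent (phrases 1–2, ending half cadence) and a large consequent (phrases 3–4, ending perfect authentic cadence). The consequent spans mm. 52–59.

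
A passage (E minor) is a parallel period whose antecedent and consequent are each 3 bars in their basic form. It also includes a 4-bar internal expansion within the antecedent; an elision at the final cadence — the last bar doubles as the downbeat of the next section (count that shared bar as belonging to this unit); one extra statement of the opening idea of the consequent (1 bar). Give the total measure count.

Basic parallel period: 3 + 3 = 6 bars.
6 (basic form) + 4 (internal expansion) + 1 (extra statement) = 11.
The elision shares a bar with the next section but does not change this unit's count.

11 measures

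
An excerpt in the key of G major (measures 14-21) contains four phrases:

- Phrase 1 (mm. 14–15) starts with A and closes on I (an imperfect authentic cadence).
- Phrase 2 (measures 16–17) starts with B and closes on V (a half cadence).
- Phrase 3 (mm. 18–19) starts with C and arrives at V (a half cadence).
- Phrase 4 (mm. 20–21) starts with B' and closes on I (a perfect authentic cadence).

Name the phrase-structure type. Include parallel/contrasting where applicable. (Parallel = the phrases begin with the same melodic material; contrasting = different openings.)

contrasting double period

Four phrases in two halves: the first half (mm. 14–17) ends with a half cadence, the second (bars 18–21) with a perfect authentic cadence — a large antecedent–consequent pair, i.e. a double period.
Phrase 3 begins with different material from phrase 1, making it contrasting.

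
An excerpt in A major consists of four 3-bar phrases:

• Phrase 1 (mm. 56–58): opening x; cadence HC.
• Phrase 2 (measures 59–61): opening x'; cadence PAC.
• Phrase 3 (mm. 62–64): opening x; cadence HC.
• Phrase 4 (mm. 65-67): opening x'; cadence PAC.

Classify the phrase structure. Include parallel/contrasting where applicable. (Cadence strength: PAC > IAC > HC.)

repeated period

The cadence pattern HC–PAC–HC–PAC is weak–strong twice, and phrases 3–4 restate phrases 1–2: a period heard twice, not a double period (which would end weakly at phrase 2).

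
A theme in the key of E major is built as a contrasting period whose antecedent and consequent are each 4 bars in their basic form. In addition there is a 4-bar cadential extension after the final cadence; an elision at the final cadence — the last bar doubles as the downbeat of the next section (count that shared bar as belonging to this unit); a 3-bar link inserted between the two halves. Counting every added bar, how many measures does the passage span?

Basic contrasting period: 4 + 4 = 8 bars.
8 (basic form) + 4 (cadential extension) + 3 (link) = 15.
The elision shares a bar with the next section but does not change this unit's count.

15 measures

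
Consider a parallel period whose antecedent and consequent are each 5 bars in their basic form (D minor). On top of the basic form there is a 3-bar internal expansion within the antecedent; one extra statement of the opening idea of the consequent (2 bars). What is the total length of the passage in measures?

15 measures

Basic parallel period: 5 + 5 = 10 bars.
10 (basic form) + 3 (internal expansion) + 2 (extra statement) = 15.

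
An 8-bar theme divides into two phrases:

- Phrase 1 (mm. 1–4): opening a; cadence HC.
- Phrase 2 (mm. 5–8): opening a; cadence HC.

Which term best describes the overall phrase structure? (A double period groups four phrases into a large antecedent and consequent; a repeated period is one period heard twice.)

Both phrases have the same opening (a) and the same cadence (half cadence): the second is a restatement, not a consequent, so this is a repeated phrase rather than a period.

repeated phrase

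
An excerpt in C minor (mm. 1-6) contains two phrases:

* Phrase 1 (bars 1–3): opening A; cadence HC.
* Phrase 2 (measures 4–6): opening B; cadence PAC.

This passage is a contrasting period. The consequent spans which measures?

The antecedent is the phrase ending with the weaker cadence (half cadence, phrase 1) and the consequent the one ending more conclusively (perfect authentic cadence, phrase 2); the consequent is mm. 4-6.

measures 4–6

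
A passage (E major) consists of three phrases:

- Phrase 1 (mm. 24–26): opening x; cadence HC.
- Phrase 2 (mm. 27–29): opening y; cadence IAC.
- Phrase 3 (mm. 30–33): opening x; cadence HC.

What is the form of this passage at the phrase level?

phrase group

The final phrase closes with a half cadence, which is not stronger than the preceding imperfect authentic cadence; the 3 phrases lack an overall antecedent–consequent design and so form a phrase group.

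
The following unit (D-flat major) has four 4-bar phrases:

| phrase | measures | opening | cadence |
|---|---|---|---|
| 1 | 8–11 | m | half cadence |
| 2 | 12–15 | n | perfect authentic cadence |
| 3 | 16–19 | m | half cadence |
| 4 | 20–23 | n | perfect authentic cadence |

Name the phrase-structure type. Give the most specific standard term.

The cadence pattern HC–PAC–HC–PAC is weak–strong twice, and phrases 3–4 restate phrases 1–2: a period heard twice, not a double period (which would end weakly at phrase 2).

repeated period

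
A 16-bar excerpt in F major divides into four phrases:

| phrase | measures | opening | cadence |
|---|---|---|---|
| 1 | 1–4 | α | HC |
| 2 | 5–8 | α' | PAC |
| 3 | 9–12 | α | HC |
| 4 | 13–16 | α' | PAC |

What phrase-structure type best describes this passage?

The cadence pattern HC–PAC–HC–PAC is weak–strong twice, and phrases 3–4 restate phrases 1–2: a period heard twice, not a double period (which would end weakly at phrase 2).

repeated period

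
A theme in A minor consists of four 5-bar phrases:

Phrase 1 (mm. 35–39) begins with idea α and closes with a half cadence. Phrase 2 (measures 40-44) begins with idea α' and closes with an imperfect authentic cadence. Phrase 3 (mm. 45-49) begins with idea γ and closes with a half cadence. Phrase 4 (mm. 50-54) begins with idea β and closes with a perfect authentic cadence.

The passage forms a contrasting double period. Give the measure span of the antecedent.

measures 35–44

In a double period the four phrases pair into a large antecedent (phrases 1–2, ending imperfect authentic cadence) and a large consequent (phrases 3–4, ending perfect authentic cadence). The antecedent spans mm. 35–44.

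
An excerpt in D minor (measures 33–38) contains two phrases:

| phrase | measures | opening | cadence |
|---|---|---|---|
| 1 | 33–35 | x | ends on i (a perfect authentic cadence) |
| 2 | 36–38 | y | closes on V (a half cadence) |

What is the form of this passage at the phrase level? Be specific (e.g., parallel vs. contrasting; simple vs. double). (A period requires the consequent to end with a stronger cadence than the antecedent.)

phrase group

The second phrase closes with a half cadence, which is not stronger than the first phrase's perfect authentic cadence; without a weak→strong cadential pair there is no antecedent–consequent relationship, so this is a phrase group rather than a period.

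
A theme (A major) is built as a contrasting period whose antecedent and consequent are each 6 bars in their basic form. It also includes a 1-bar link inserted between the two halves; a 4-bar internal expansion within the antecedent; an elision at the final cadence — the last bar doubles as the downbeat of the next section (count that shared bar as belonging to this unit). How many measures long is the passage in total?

17 measures

Basic contrasting period: 6 + 6 = 12 bars.
12 (basic form) + 1 (link) + 4 (internal expansion) = 17.
The elision shares a bar with the next section but does not change this unit's count.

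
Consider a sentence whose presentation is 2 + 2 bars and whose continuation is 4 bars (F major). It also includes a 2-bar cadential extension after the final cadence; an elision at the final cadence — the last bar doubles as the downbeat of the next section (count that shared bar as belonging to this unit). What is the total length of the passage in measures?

Basic sentence: 2 + 2 + 4 = 8 bars.
8 (basic form) + 2 (cadential extension) = 10.
The elision shares a bar with the next section but does not change this unit's count.

10 measures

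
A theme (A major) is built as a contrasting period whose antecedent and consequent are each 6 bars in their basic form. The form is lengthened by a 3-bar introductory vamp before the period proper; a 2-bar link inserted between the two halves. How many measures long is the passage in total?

Basic contrasting period: 6 + 6 = 12 bars.
12 (basic form) + 3 (introduction) + 2 (link) = 17.

17 measures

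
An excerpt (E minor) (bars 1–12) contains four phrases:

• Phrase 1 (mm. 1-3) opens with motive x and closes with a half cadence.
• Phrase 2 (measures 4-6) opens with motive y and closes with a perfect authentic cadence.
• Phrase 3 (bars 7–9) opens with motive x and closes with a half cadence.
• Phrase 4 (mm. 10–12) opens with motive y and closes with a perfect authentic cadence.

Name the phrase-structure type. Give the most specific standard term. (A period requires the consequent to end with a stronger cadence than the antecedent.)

repeated period

The cadence pattern HC–PAC–HC–PAC is weak–strong twice, and phrases 3–4 restate phrases 1–2: a period heard twice, not a double period (which would end weakly at phrase 2).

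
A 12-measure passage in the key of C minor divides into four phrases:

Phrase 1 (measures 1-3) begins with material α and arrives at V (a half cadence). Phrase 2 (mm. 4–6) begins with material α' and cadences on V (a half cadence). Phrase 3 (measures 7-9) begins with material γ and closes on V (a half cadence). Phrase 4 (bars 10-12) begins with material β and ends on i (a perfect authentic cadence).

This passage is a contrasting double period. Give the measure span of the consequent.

In a double period the four phrases pair into a large antecedent (phrases 1–2, ending half cadence) and a large consequent (phrases 3–4, ending perfect authentic cadence). The consequent spans mm. 7-12.

measures 7–12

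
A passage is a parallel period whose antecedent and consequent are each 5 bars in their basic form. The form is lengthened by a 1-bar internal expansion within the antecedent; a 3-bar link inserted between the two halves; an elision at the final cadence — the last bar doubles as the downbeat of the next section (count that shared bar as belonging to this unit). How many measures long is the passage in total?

Basic parallel period: 5 + 5 = 10 bars.
10 (basic form) + 1 (internal expansion) + 3 (link) = 14.
The elision shares a bar with the next section but does not change this unit's count.

14 measures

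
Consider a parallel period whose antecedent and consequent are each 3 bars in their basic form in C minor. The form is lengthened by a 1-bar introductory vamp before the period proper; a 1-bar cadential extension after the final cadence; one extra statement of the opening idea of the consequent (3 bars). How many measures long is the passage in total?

Basic parallel period: 3 + 3 = 6 bars.
6 (basic form) + 1 (introduction) + 1 (cadential extension) + 3 (extra statement) = 11.

11 measures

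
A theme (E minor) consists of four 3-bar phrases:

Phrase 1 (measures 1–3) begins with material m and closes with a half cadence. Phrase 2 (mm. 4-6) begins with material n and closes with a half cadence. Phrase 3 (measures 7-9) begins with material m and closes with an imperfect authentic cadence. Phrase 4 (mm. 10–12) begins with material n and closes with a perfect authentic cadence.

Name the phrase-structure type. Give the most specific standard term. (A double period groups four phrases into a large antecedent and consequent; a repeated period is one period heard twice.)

Four phrases in two halves: the first half (measures 1–6) ends with a half cadence, the second (bars 7-12) with a perfect authentic cadence — a large antecedent–consequent pair, i.e. a double period.
Phrase 3 begins with the same material as phrase 1, making it parallel.

parallel double period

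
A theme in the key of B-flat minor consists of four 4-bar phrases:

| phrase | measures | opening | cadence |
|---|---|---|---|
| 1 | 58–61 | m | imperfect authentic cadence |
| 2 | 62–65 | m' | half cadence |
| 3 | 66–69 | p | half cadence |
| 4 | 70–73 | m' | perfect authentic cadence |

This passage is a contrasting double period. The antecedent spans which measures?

In a double period the four phrases pair into a large antecedent (phrases 1–2, ending half cadence) and a large consequent (phrases 3–4, ending perfect authentic cadence). The antecedent spans bars 58–65.

measures 58–65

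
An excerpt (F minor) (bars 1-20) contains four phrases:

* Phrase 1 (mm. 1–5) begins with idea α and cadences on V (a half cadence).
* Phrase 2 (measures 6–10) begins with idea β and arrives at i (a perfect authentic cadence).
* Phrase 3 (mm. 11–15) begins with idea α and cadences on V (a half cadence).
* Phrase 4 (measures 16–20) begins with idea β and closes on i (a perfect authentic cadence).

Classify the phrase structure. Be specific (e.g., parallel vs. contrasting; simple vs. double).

The cadence pattern HC–PAC–HC–PAC is weak–strong twice, and phrases 3–4 restate phrases 1–2: a period heard twice, not a double period (which would end weakly at phrase 2).

repeated period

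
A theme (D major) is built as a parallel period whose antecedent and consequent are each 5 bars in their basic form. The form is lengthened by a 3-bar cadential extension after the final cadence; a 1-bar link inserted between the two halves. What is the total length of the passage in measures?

14 measures

Basic parallel period: 5 + 5 = 10 bars.
10 (basic form) + 3 (cadential extension) + 1 (link) = 14.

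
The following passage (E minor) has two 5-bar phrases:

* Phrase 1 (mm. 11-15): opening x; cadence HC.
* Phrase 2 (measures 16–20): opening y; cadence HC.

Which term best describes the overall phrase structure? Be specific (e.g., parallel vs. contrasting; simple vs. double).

The second phrase closes with a half cadence, which is not stronger than the first phrase's half cadence; without a weak→strong cadential pair there is no antecedent–consequent relationship, so this is a phrase group rather than a period.

phrase group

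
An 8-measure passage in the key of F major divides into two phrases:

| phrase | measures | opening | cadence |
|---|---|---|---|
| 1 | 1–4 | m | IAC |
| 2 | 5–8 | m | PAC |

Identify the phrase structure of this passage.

Phrase 1 ends with an imperfect authentic cadence (weaker) and phrase 2 with a perfect authentic cadence (stronger): antecedent + consequent = a period.
The two phrases open with the same material (m / m), so the period is parallel.

parallel period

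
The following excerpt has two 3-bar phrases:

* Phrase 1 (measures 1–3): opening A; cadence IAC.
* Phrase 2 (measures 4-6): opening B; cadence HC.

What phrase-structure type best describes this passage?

The second phrase closes with a half cadence, which is not stronger than the first phrase's imperfect authentic cadence; without a weak→strong cadential pair there is no antecedent–consequent relationship, so this is a phrase group rather than a period.

phrase group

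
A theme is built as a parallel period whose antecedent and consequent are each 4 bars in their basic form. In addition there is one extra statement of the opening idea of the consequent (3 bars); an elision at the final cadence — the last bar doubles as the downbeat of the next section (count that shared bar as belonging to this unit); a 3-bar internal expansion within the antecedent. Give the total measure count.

14 measures

Basic parallel period: 4 + 4 = 8 bars.
8 (basic form) + 3 (extra statement) + 3 (internal expansion) = 14.
The elision shares a bar with the next section but does not change this unit's count.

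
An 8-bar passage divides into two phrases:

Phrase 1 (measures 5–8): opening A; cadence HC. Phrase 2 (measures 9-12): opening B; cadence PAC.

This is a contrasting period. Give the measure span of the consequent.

The phrase ending with the weaker cadence (half cadence) is the antecedent; the one ending more conclusively (perfect authentic cadence) is the consequent. The consequent is measures 9–12.

measures 9–12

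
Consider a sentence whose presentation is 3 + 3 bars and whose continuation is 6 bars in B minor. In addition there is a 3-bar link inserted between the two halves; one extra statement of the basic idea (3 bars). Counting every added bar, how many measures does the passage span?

18 measures

Basic sentence: 3 + 3 + 6 = 12 bars.
12 (basic form) + 3 (link) + 3 (extra statement) = 18.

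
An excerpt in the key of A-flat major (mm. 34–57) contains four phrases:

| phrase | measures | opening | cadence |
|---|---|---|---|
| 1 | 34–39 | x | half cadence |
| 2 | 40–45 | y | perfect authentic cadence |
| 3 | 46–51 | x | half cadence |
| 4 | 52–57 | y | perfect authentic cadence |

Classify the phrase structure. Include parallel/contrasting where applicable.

The cadence pattern HC–PAC–HC–PAC is weak–strong twice, and phrases 3–4 restate phrases 1–2: a period heard twice, not a double period (which would end weakly at phrase 2).

repeated period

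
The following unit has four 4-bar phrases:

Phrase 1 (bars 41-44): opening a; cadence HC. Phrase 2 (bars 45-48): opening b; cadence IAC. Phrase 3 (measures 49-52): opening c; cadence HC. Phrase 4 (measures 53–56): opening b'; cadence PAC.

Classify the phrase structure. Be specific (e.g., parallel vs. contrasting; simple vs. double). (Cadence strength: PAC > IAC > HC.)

Four phrases in two halves: the first half (mm. 41-48) ends with an imperfect authentic cadence, the second (mm. 49–56) with a perfect authentic cadence — a large antecedent–consequent pair, i.e. a double period.
Phrase 3 begins with different material from phrase 1, making it contrasting.

contrasting double period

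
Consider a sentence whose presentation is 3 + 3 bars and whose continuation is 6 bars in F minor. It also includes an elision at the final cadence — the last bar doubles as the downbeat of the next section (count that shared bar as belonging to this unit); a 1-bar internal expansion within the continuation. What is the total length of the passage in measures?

Basic sentence: 3 + 3 + 6 = 12 bars.
12 (basic form) + 1 (internal expansion) = 13.
The elision shares a bar with the next section but does not change this unit's count.

13 measures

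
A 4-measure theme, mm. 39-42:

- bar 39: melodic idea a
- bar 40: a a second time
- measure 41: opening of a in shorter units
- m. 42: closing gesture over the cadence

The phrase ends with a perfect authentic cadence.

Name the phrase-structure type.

sentence

Basic idea (bar 39) + its repetition (measure 40) form the presentation; fragmentation and cadence (measures 41-42) form the continuation — the 4-bar whole is a sentence.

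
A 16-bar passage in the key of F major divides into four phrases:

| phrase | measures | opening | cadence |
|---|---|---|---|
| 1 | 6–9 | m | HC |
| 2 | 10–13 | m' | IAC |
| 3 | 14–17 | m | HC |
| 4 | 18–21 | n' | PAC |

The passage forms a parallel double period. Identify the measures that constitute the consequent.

measures 14–21

In a double period the four phrases pair into a large antecedent (phrases 1–2, ending imperfect authentic cadence) and a large consequent (phrases 3–4, ending perfect authentic cadence). The consequent spans measures 14-21.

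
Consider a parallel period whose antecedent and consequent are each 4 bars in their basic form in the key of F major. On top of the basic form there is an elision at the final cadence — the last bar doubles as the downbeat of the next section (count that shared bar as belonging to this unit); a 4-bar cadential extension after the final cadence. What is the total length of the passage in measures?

12 measures

Basic parallel period: 4 + 4 = 8 bars.
8 (basic form) + 4 (cadential extension) = 12.
The elision shares a bar with the next section but does not change this unit's count.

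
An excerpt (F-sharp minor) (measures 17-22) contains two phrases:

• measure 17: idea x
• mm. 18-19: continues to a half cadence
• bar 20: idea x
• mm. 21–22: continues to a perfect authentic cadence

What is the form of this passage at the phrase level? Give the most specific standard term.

Phrase 1 ends with a half cadence (weaker) and phrase 2 with a perfect authentic cadence (stronger): antecedent + consequent = a period.
The two phrases open with the same material (x / x), so the period is parallel.

parallel period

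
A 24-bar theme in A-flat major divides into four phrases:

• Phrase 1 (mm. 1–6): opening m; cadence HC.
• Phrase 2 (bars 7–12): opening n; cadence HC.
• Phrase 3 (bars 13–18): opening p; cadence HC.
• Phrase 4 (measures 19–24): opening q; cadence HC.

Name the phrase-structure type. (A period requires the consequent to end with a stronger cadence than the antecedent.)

Phrase 4 ends with a half cadence, no stronger than phrase 2's half cadence, so the four phrases do not form a double period; nor do phrases 3–4 duplicate 1–2, so it is not a repeated period. With no phrase reaching a conclusive cadence, the passage is a phrase group.

phrase group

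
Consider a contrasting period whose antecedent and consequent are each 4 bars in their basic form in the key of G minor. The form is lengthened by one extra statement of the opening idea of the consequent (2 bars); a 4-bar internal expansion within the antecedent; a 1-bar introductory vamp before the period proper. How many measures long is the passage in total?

Basic contrasting period: 4 + 4 = 8 bars.
8 (basic form) + 2 (extra statement) + 4 (internal expansion) + 1 (introduction) = 15.

15 measures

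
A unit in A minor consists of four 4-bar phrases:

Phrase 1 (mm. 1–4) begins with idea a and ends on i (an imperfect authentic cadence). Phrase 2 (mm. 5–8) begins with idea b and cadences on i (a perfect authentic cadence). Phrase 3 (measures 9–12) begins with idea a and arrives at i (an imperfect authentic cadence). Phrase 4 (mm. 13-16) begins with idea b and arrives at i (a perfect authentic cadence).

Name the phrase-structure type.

The cadence pattern IAC–PAC–IAC–PAC is weak–strong twice, and phrases 3–4 restate phrases 1–2: a period heard twice, not a double period (which would end weakly at phrase 2).

repeated period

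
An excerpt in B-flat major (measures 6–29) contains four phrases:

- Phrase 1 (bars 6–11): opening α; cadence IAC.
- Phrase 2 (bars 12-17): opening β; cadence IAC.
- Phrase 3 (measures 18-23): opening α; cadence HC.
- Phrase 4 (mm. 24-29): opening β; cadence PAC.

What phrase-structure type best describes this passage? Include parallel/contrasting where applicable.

parallel double period

Four phrases in two halves: the first half (mm. 6–17) ends with an imperfect authentic cadence, the second (bars 18–29) with a perfect authentic cadence — a large antecedent–consequent pair, i.e. a double period.
Phrase 3 begins with the same material as phrase 1, making it parallel.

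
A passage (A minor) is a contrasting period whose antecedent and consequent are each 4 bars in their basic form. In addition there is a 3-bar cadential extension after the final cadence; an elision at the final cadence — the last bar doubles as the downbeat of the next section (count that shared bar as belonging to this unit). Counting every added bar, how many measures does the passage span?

11 measures

Basic contrasting period: 4 + 4 = 8 bars.
8 (basic form) + 3 (cadential extension) = 11.
The elision shares a bar with the next section but does not change this unit's count.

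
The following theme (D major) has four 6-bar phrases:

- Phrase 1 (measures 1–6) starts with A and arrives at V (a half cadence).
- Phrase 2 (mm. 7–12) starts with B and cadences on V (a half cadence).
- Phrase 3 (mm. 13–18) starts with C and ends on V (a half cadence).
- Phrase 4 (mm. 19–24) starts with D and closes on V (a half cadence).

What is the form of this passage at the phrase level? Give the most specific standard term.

phrase group

Phrase 4 ends with a half cadence, no stronger than phrase 2's half cadence, so the four phrases do not form a double period; nor do phrases 3–4 duplicate 1–2, so it is not a repeated period. With no phrase reaching a conclusive cadence, the passage is a phrase group.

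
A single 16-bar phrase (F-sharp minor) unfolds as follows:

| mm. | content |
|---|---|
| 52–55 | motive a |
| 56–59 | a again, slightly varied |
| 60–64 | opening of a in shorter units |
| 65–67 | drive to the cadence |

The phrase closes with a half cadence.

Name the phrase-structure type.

Basic idea (mm. 52–55) + its repetition (measures 56-59) form the presentation; fragmentation and cadence (measures 60–67) form the continuation — the 16-bar whole is a sentence.

sentence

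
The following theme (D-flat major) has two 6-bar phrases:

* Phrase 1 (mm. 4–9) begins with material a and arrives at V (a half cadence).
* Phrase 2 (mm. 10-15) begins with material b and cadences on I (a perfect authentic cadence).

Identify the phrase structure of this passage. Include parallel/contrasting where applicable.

contrasting period

Phrase 1 ends with a half cadence (weaker) and phrase 2 with a perfect authentic cadence (stronger): antecedent + consequent = a period.
The two phrases open with different material (a / b), so the period is contrasting.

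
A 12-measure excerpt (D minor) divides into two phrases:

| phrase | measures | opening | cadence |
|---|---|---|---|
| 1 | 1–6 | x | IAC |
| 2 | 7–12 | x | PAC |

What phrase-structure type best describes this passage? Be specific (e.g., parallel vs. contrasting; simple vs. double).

Phrase 1 ends with an imperfect authentic cadence (weaker) and phrase 2 with a perfect authentic cadence (stronger): antecedent + consequent = a period.
The two phrases open with the same material (x / x), so the period is parallel.

parallel period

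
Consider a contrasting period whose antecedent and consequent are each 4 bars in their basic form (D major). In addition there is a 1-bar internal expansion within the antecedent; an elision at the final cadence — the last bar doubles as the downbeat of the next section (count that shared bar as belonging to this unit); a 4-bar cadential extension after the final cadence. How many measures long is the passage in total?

Basic contrasting period: 4 + 4 = 8 bars.
8 (basic form) + 1 (internal expansion) + 4 (cadential extension) = 13.
The elision shares a bar with the next section but does not change this unit's count.

13 measures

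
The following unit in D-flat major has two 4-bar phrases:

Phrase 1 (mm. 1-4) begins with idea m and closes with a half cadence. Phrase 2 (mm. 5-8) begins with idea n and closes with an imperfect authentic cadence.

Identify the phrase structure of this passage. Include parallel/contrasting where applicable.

Phrase 1 ends with a half cadence (weaker) and phrase 2 with an imperfect authentic cadence (stronger): antecedent + consequent = a period.
The two phrases open with different material (m / n), so the period is contrasting.

contrasting period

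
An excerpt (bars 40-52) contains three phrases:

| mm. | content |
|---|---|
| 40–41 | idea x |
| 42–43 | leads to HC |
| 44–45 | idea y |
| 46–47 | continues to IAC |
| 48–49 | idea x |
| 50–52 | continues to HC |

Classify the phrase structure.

The final phrase closes with a half cadence, which is not stronger than the preceding imperfect authentic cadence; the 3 phrases lack an overall antecedent–consequent design and so form a phrase group.

phrase group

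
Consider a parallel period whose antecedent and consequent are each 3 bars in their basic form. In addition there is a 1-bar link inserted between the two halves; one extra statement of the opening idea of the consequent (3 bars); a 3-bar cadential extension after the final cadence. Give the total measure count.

13 measures

Basic parallel period: 3 + 3 = 6 bars.
6 (basic form) + 1 (link) + 3 (extra statement) + 3 (cadential extension) = 13.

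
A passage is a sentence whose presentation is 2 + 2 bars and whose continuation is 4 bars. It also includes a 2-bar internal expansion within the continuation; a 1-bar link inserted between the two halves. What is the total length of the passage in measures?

11 measures

Basic sentence: 2 + 2 + 4 = 8 bars.
8 (basic form) + 2 (internal expansion) + 1 (link) = 11.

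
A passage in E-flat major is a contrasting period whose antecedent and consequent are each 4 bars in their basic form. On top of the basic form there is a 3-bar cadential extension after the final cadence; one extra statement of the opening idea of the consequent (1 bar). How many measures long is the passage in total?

12 measures

Basic contrasting period: 4 + 4 = 8 bars.
8 (basic form) + 3 (cadential extension) + 1 (extra statement) = 12.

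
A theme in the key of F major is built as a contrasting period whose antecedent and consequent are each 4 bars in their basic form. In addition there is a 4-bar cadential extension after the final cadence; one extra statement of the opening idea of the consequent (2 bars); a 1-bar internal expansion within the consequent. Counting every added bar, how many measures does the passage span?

Basic contrasting period: 4 + 4 = 8 bars.
8 (basic form) + 4 (cadential extension) + 2 (extra statement) + 1 (internal expansion) = 15.

15 measures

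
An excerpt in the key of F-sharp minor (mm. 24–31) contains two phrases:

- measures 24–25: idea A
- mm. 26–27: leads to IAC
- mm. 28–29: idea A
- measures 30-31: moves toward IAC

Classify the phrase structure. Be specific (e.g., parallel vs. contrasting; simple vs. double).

repeated phrase

Both phrases have the same opening (A) and the same cadence (imperfect authentic cadence): the second is a restatement, not a consequent, so this is a repeated phrase rather than a period.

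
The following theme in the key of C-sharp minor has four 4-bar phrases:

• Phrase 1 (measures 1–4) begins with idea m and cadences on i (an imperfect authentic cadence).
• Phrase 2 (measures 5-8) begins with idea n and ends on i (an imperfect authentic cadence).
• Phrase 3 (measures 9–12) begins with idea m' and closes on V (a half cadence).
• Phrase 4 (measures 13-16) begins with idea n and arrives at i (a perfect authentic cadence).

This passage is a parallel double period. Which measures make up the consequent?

In a double period the four phrases pair into a large antecedent (phrases 1–2, ending imperfect authentic cadence) and a large consequent (phrases 3–4, ending perfect authentic cadence). The consequent spans mm. 9-16.

measures 9–16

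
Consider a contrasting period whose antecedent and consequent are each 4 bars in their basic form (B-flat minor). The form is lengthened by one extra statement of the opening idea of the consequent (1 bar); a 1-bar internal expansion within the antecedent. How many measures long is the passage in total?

Basic contrasting period: 4 + 4 = 8 bars.
8 (basic form) + 1 (extra statement) + 1 (internal expansion) = 10.

10 measures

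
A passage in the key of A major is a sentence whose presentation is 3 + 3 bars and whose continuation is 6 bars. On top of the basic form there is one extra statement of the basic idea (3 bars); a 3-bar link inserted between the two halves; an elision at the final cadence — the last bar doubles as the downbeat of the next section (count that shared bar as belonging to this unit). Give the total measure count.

18 measures

Basic sentence: 3 + 3 + 6 = 12 bars.
12 (basic form) + 3 (extra statement) + 3 (link) = 18.
The elision shares a bar with the next section but does not change this unit's count.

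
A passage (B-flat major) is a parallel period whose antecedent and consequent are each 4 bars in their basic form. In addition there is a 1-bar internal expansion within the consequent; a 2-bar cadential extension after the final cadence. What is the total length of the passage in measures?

11 measures

Basic parallel period: 4 + 4 = 8 bars.
8 (basic form) + 1 (internal expansion) + 2 (cadential extension) = 11.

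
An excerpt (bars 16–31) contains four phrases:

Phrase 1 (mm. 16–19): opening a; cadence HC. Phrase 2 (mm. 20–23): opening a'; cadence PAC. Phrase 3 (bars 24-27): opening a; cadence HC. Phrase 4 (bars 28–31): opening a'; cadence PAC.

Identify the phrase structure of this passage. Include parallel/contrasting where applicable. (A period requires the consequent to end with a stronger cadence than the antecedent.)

repeated period

The cadence pattern HC–PAC–HC–PAC is weak–strong twice, and phrases 3–4 restate phrases 1–2: a period heard twice, not a double period (which would end weakly at phrase 2).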